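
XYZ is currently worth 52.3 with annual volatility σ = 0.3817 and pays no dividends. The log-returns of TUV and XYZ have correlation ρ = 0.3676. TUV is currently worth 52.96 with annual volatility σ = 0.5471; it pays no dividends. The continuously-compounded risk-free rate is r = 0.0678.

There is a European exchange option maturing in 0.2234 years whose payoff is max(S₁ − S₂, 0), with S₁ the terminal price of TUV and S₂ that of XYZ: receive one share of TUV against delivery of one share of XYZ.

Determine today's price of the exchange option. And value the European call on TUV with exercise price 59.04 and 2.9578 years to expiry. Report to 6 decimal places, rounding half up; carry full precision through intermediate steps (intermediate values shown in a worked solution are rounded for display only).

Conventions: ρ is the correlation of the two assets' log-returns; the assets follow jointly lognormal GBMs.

exchange price = 5.679777
price(TUV call K=59.04) = 20.733847

σ_eff = √(σ₁² + σ₂² − 2ρσ₁σ₂) = √(0.5471² + 0.3817² − 2·0.3676·0.5471·0.3817) = 0.539892
d₁ = (ln(S₁/S₂) + (q₂ − q₁ + σ_eff²/2)T) / (σ_eff√T) = (ln(52.96/52.3) + (0.0 − 0.0 + 0.145741)·0.2234) / 0.255181 = 0.176734
d₂ = d₁ − σ_eff√T = 0.176734 − 0.255181 = -0.078447
N(d₁) = 0.570141,  N(d₂) = 0.468736
V = S₁·e^{−q₁T}·N(d₁) − S₂·e^{−q₂T}·N(d₂) = 30.194689 − 24.514912 = 5.679777
[vanilla: TUV call K=59.04]
σ√T = 0.5471·√2.9578 = 0.940917
d₁ = (ln(S/K) + (r+σ²/2)T) / (σ√T) = (ln(52.96/59.04) + (0.0678+0.5471²/2)·2.9578) / 0.940917 = (-0.108678 + 0.643201) / 0.940917 = 0.568087
d₂ = d₁ − σ√T = 0.568087 − 0.940917 = -0.372829
e^{−rT} = 0.818290
N(d₁) = 0.715012,  N(d₂) = 0.354638
price = S·N(d₁) − K·e^{−rT}·N(d₂) = 37.867040 − 17.133193 = 20.733847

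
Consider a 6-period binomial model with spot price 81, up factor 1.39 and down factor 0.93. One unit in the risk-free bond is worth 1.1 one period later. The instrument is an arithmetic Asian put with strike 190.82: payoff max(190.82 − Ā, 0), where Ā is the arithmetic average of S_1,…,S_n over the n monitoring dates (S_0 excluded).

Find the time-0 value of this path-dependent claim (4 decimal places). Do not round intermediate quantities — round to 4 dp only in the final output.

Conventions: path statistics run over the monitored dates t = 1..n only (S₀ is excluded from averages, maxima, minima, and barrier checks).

Under the martingale measure an up-move has probability p* = 0.3696; value the claim as the probability-weighted average of per-path payoffs, discounted 6 periods at R = 1.1.
Enumerate all 2^6 = 64 price paths (U = up ×1.39, D = down ×0.93); each path with k up-moves has probability p*^k·(1−p*)^(6−k).
DDDDDD: Ā=63.3148, payoff=127.5052, prob=0.062783
UDDDDD: Ā=94.6318, payoff=96.1882, prob=0.036804
DUDDDD: Ā=88.4218, payoff=102.3982, prob=0.036804
UUDDDD: Ā=132.1574, payoff=58.6626, prob=0.021575
DDUDDD: Ā=82.6465, payoff=108.1735, prob=0.036804
UDUDDD: Ā=123.5255, payoff=67.2945, prob=0.021575
DUUDDD: Ā=117.3155, payoff=73.5045, prob=0.021575
UUUDDD: Ā=175.3425, payoff=15.4775, prob=0.012647
DDDUDD: Ā=77.2755, payoff=113.5445, prob=0.036804
UDDUDD: Ā=115.4978, payoff=75.3222, prob=0.021575
DUDUDD: Ā=109.2878, payoff=81.5322, prob=0.021575
UUDUDD: Ā=163.3442, payoff=27.4758, prob=0.012647
DDUUDD: Ā=103.5125, payoff=87.3075, prob=0.021575
UDUUDD: Ā=154.7123, payoff=36.1077, prob=0.012647
DUUUDD: Ā=148.5023, payoff=42.3177, prob=0.012647
UUUUDD: Ā=221.9550, payoff=0.0000, prob=0.007414
DDDDUD: Ā=72.2805, payoff=118.5395, prob=0.036804
UDDDUD: Ā=108.0321, payoff=82.7879, prob=0.021575
DUDDUD: Ā=101.8221, payoff=88.9979, prob=0.021575
UUDDUD: Ā=152.1857, payoff=38.6343, prob=0.012647
DDUDUD: Ā=96.0468, payoff=94.7732, prob=0.021575
UDUDUD: Ā=143.5538, payoff=47.2662, prob=0.012647
DUUDUD: Ā=137.3438, payoff=53.4762, prob=0.012647
UUUDUD: Ā=205.2773, payoff=0.0000, prob=0.007414
DDDUUD: Ā=90.6758, payoff=100.1442, prob=0.021575
UDDUUD: Ā=135.5261, payoff=55.2939, prob=0.012647
DUDUUD: Ā=129.3161, payoff=61.5039, prob=0.012647
UUDUUD: Ā=193.2789, payoff=0.0000, prob=0.007414
DDUUUD: Ā=123.5408, payoff=67.2792, prob=0.012647
UDUUUD: Ā=184.6470, payoff=6.1730, prob=0.007414
DUUUUD: Ā=178.4370, payoff=12.3830, prob=0.007414
UUUUUD: Ā=266.6962, payoff=0.0000, prob=0.004346
DDDDDU: Ā=67.6351, payoff=123.1849, prob=0.036804
UDDDDU: Ā=101.0890, payoff=89.7310, prob=0.021575
DUDDDU: Ā=94.8790, payoff=95.9410, prob=0.021575
UUDDDU: Ā=141.8083, payoff=49.0117, prob=0.012647
DDUDDU: Ā=89.1037, payoff=101.7163, prob=0.021575
UDUDDU: Ā=133.1764, payoff=57.6436, prob=0.012647
DUUDDU: Ā=126.9664, payoff=63.8536, prob=0.012647
UUUDDU: Ā=189.7670, payoff=1.0530, prob=0.007414
DDDUDU: Ā=83.7326, payoff=107.0874, prob=0.021575
UDDUDU: Ā=125.1488, payoff=65.6712, prob=0.012647
DUDUDU: Ā=118.9388, payoff=71.8812, prob=0.012647
UUDUDU: Ā=177.7687, payoff=13.0513, prob=0.007414
DDUUDU: Ā=113.1635, payoff=77.6565, prob=0.012647
UDUUDU: Ā=169.1368, payoff=21.6832, prob=0.007414
DUUUDU: Ā=162.9268, payoff=27.8932, prob=0.007414
UUUUDU: Ā=243.5142, payoff=0.0000, prob=0.004346
DDDDUU: Ā=78.7376, payoff=112.0824, prob=0.021575
UDDDUU: Ā=117.6830, payoff=73.1370, prob=0.012647
DUDDUU: Ā=111.4730, payoff=79.3470, prob=0.012647
UUDDUU: Ā=166.6102, payoff=24.2098, prob=0.007414
DDUDUU: Ā=105.6977, payoff=85.1223, prob=0.012647
UDUDUU: Ā=157.9783, payoff=32.8417, prob=0.007414
DUUDUU: Ā=151.7683, payoff=39.0517, prob=0.007414
UUUDUU: Ā=226.8365, payoff=0.0000, prob=0.004346
DDDUUU: Ā=100.3267, payoff=90.4933, prob=0.012647
UDDUUU: Ā=149.9507, payoff=40.8693, prob=0.007414
DUDUUU: Ā=143.7407, payoff=47.0793, prob=0.007414
UUDUUU: Ā=214.8382, payoff=0.0000, prob=0.004346
DDUUUU: Ā=137.9654, payoff=52.8546, prob=0.007414
UDUUUU: Ā=206.2063, payoff=0.0000, prob=0.004346
DUUUUU: Ā=199.9963, payoff=0.0000, prob=0.004346
UUUUUU: Ā=298.9192, payoff=0.0000, prob=0.002548
Price = Σ prob·payoff / R^6 = 77.801280 / 1.771561 = 43.9168

price = 43.9168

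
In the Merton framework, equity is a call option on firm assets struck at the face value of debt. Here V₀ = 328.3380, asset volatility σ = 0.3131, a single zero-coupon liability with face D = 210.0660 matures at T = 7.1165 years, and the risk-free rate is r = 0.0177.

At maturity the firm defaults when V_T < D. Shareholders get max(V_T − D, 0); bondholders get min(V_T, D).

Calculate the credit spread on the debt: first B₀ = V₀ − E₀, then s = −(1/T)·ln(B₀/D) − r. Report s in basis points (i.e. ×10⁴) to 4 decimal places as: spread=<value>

Apply the equity-as-call identities (strike 210.0660, horizon 7.1165 years):
d₁ = [ln(V₀/D) + (r + σ²/2)T] / (σ√T)
   = [ln(328.3380/210.0660) + (0.0177 + 0.5·0.3131²)·7.1165] / (0.3131·√7.1165)
   = [0.446622 + 0.474783] / 0.835250 = 1.103149
d₂ = d₁ − σ√T = 1.103149 − 0.835250 = 0.267899
N(d₁) = 0.865019,  N(d₂) = 0.605612,  e^(−rT) = 0.881648
E₀ = V₀·N(d₁) − D·e^(−rT)·N(d₂)
   = 328.3380·0.865019 − 210.0660·0.881648·0.605612 = 171.856638
B₀ = V₀ − E₀ = 328.3380 − 171.856638 = 156.481362
spread = −(1/T)·ln(B₀/D) − r = −(1/7.1165)·ln(156.481362/210.0660) − 0.0177 = 0.02368057
in basis points: 0.02368057 × 10⁴ = 236.8057 bp

spread=236.8057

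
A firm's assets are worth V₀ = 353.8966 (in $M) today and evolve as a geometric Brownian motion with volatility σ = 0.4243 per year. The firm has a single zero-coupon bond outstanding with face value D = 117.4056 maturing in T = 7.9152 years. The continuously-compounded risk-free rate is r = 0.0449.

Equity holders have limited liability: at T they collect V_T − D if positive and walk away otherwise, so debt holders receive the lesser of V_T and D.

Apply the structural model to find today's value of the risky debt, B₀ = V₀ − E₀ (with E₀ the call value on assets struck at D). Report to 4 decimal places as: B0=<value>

With assets at 353.8966 and a single debt payment of 117.4056 at 7.9152 years:
d₁ = [ln(V₀/D) + (r + σ²/2)T] / (σ√T)
   = [ln(353.8966/117.4056) + (0.0449 + 0.5·0.4243²)·7.9152] / (0.4243·√7.9152)
   = [1.103370 + 1.067881] / 1.193724 = 1.818889
d₂ = d₁ − σ√T = 1.818889 − 1.193724 = 0.625165
N(d₁) = 0.965536,  N(d₂) = 0.734068,  e^(−rT) = 0.700898
E₀ = V₀·N(d₁) − D·e^(−rT)·N(d₂)
   = 353.8966·0.965536 − 117.4056·0.700898·0.734068 = 281.293791
B₀ = V₀ − E₀ = 353.8966 − 281.293791 = 72.602809

B0=72.6028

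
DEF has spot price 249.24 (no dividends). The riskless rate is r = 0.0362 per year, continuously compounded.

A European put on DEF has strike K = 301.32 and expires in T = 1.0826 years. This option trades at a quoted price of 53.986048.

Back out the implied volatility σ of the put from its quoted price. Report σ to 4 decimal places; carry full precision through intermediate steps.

sigma = 0.2642

At σ = 0.2642 the Black–Scholes value reproduces the quote:
σ√T = 0.2642·√1.0826 = 0.274895
d₁ = (ln(S/K) + (r+σ²/2)T) / (σ√T) = (ln(249.24/301.32) + (0.0362+0.2642²/2)·1.0826) / 0.274895 = (-0.189757 + 0.076974) / 0.274895 = -0.410276
d₂ = d₁ − σ√T = -0.410276 − 0.274895 = -0.685171
e^{−rT} = 0.961568
N(−d₁) = 0.659198,  N(−d₂) = 0.753382
V = K·e^{−rT}·N(−d₂) − S·N(−d₁) = 218.284611 − 164.298563 = 53.986048 (the observed quote) — the price is monotone increasing in volatility, hence this σ is the only solution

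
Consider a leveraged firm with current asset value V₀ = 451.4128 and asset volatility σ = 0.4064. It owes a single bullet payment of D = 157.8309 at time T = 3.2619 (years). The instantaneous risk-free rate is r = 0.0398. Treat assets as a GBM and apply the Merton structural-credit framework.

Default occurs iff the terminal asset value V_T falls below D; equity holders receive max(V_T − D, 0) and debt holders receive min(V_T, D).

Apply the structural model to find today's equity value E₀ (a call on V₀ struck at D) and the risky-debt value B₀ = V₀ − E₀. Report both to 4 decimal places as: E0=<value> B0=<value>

With assets at 451.4128 and a single debt payment of 157.8309 at 3.2619 years:
d₁ = [ln(V₀/D) + (r + σ²/2)T] / (σ√T)
   = [ln(451.4128/157.8309) + (0.0398 + 0.5·0.4064²)·3.2619] / (0.4064·√3.2619)
   = [1.050858 + 0.399193] / 0.733988 = 1.975578
d₂ = d₁ − σ√T = 1.975578 − 0.733988 = 1.241590
N(d₁) = 0.975899,  N(d₂) = 0.892806,  e^(−rT) = 0.878250
E₀ = V₀·N(d₁) − D·e^(−rT)·N(d₂)
   = 451.4128·0.975899 − 157.8309·0.878250·0.892806 = 316.776822
B₀ = V₀ − E₀ = 451.4128 − 316.776822 = 134.635978

E0=316.7768 B0=134.6360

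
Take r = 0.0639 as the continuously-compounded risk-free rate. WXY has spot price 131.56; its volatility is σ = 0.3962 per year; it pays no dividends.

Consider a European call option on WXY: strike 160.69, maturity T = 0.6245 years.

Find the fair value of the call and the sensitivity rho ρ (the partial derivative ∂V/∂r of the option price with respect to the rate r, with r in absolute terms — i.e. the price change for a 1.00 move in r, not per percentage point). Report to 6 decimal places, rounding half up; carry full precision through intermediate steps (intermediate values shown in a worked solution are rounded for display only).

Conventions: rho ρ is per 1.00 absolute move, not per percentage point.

price = 8.616706
ρ = 24.308138

σ√T = 0.3962·√0.6245 = 0.313098
d₁ = (ln(S/K) + (r+σ²/2)T) / (σ√T) = (ln(131.56/160.69) + (0.0639+0.3962²/2)·0.6245) / 0.313098 = (-0.200014 + 0.088921) / 0.313098 = -0.354819
d₂ = d₁ − σ√T = -0.354819 − 0.313098 = -0.667917
e^{−rT} = 0.960880
N(d₁) = 0.361363,  N(d₂) = 0.252093
Call price V = S·N(d₁) − K·e^{−rT}·N(d₂) = 47.540866 − 38.924160 = 8.616706
ρ = K·T·e^{−rT}·N(d₂) = 24.308138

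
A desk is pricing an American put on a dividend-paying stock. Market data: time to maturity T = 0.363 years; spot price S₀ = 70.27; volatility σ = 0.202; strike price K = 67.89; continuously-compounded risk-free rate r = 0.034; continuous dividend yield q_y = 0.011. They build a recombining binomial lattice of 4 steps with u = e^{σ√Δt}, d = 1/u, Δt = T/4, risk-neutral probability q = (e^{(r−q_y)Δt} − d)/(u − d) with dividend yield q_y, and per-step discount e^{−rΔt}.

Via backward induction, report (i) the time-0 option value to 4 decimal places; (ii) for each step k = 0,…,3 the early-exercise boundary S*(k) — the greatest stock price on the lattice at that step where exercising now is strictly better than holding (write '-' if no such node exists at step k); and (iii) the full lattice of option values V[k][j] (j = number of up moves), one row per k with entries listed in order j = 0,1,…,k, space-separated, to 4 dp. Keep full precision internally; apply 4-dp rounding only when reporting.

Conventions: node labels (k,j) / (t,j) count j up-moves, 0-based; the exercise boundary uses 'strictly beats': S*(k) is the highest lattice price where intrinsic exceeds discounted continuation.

price = 2.1862
boundary = - - - 58.5446
tree:
2.1862
3.7034 0.6943
6.0494 1.3984 0.0000
9.3454 2.8163 0.0000 0.0000
12.8017 5.6722 0.0000 0.0000 0.0000

Δt=0.09075, u=1.06274, d=0.94096, q=0.50195, disc=e^(-rΔt)=0.99692
k=4 terminal: V=max(K-S,0) → 12.8017 5.6722 0.0000 0.0000 0.0000
k=3: j=0 S=58.5446 intr=9.3454 cont=9.1947 V=9.3454[EX]; j=1 S=66.1214 intr=1.7686 cont=2.8163 V=2.8163[hold]; j=2 S=74.6789 intr=0.0000 cont=0.0000 V=0.0000[hold]; j=3 S=84.3438 intr=0.0000 cont=0.0000 V=0.0000[hold]  S*(3)=58.5446
k=2: j=0 S=62.2178 intr=5.6722 cont=6.0494 V=6.0494[hold]; j=1 S=70.2700 intr=0.0000 cont=1.3984 V=1.3984[hold]; j=2 S=79.3643 intr=0.0000 cont=0.0000 V=0.0000[hold]  S*(2)=-
k=1: j=0 S=66.1214 intr=1.7686 cont=3.7034 V=3.7034[hold]; j=1 S=74.6789 intr=0.0000 cont=0.6943 V=0.6943[hold]  S*(1)=-
k=0: j=0 S=70.2700 intr=0.0000 cont=2.1862 V=2.1862[hold]  S*(0)=-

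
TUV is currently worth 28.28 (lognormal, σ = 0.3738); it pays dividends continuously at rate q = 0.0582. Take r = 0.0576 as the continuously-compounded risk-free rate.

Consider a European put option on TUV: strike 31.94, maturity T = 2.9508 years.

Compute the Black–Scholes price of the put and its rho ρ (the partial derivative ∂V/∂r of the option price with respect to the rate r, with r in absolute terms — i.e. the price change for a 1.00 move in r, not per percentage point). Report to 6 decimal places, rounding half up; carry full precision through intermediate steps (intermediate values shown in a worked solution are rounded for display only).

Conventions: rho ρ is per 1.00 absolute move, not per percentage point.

price = 8.070814
ρ = -55.355428

σ√T = 0.3738·√2.9508 = 0.642110
d₁ = (ln(S/K) + (r−q+σ²/2)T) / (σ√T) = (ln(28.28/31.94) + (0.0576−0.0582+0.3738²/2)·2.9508) / 0.642110 = (-0.121704 + 0.204382) / 0.642110 = 0.128759
d₂ = d₁ − σ√T = 0.128759 − 0.642110 = -0.513350
e^{−rT} = 0.843693
e^{−qT} = 0.842201
N(−d₁) = 0.448774,  N(−d₂) = 0.696147
Put price V = K·e^{−rT}·N(−d₂) − S·e^{−qT}·N(−d₁) = 18.759465 − 10.688651 = 8.070814
ρ = −K·T·e^{−rT}·N(−d₂) = -55.355428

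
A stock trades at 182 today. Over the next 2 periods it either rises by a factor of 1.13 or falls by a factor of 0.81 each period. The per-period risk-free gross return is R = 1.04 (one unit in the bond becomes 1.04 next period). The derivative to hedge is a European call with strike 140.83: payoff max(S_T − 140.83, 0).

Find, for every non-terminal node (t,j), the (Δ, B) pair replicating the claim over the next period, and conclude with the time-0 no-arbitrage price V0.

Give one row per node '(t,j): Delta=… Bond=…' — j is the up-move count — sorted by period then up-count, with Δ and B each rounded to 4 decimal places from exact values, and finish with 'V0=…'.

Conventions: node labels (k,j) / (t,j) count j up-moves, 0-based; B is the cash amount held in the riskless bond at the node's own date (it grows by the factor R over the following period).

Since d<R<u, set p* = (R−d)/(u−d) = 0.7188; price each node as the discounted p*-expectation of its children.
At maturity the claim pays: V(2,0)=0.0000, V(2,1)=25.7546, V(2,2)=91.5658
Node (1,0) S=147.4200: V=(p*·25.7546+(1−p*)·0.0000)/1.04=17.7992; Δ=(25.7546−0.0000)/(166.5846−119.4102)=0.5459; B=V−Δ·S=-62.6840
Node (1,1) S=205.6600: V=(p*·91.5658+(1−p*)·25.7546)/1.04=70.2465; Δ=(91.5658−25.7546)/(232.3958−166.5846)=1.0000; B=V−Δ·S=-135.4135
Node (0,0) S=182.0000: V=(p*·70.2465+(1−p*)·17.7992)/1.04=53.3613; Δ=(70.2465−17.7992)/(205.6600−147.4200)=0.9005; B=V−Δ·S=-110.5368
Verification: the root portfolio costs Δ(0,0)·S0 + B(0,0) = 53.3613, matching V0.

(0,0): Delta=0.9005 Bond=-110.5368
(1,0): Delta=0.5459 Bond=-62.6840
(1,1): Delta=1.0000 Bond=-135.4135
V0=53.3613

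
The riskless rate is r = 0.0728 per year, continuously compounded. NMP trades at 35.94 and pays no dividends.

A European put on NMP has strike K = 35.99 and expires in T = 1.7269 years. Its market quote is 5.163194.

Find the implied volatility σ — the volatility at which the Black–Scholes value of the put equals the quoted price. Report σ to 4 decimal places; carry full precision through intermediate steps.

sigma = 0.4035

At σ = 0.4035 the Black–Scholes value reproduces the quote:
σ√T = 0.4035·√1.7269 = 0.530246
d₁ = (ln(S/K) + (r+σ²/2)T) / (σ√T) = (ln(35.94/35.99) + (0.0728+0.4035²/2)·1.7269) / 0.530246 = (-0.001390 + 0.266299) / 0.530246 = 0.499595
d₂ = d₁ − σ√T = 0.499595 − 0.530246 = -0.030650
e^{−rT} = 0.881863
N(−d₁) = 0.308680,  N(−d₂) = 0.512226
V = K·e^{−rT}·N(−d₂) − S·N(−d₁) = 16.257153 − 11.093959 = 5.163194 (equal to the quote); since ∂V/∂σ > 0 for all σ, the implied volatility is unique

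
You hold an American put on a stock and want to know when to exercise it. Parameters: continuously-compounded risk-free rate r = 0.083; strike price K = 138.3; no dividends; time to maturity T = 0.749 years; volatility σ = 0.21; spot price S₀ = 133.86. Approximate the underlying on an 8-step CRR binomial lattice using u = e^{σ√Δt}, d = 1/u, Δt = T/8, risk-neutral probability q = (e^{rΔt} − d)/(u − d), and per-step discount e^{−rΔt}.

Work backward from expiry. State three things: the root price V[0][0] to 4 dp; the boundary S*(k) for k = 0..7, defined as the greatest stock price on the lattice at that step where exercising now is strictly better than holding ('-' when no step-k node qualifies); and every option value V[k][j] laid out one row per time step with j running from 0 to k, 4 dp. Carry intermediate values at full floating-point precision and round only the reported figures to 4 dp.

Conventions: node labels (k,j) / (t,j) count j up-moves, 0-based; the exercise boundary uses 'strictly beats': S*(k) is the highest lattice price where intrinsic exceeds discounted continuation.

price = 9.1267
boundary = - - 117.7168 110.3907 117.7168 110.3907 117.7168 125.5292
tree:
9.1267
13.9254 5.2448
20.5832 8.5577 2.5497
27.9093 13.5243 4.5272 0.9326
34.7795 20.5832 7.8153 1.8425 0.1851
41.2221 27.9093 13.0053 3.5875 0.4097 0.0000
47.2638 34.7795 20.5832 6.8550 0.9066 0.0000 0.0000
52.9295 41.2221 27.9093 12.7708 2.0063 0.0000 0.0000 0.0000
58.2425 47.2638 34.7795 20.5832 4.4400 0.0000 0.0000 0.0000 0.0000

Δt=0.09362, u=1.06637, d=0.93776, q=0.54460, disc=e^(-rΔt)=0.99226
k=8 terminal: V=max(K-S,0) → 58.2425 47.2638 34.7795 20.5832 4.4400 0.0000 0.0000 0.0000 0.0000
k=7: j=0 S=85.3705 intr=52.9295 cont=51.8589 V=52.9295[EX]; j=1 S=97.0779 intr=41.2221 cont=40.1516 V=41.2221[EX]; j=2 S=110.3907 intr=27.9093 cont=26.8388 V=27.9093[EX]; j=3 S=125.5292 intr=12.7708 cont=11.7003 V=12.7708[EX]; j=4 S=142.7437 intr=0.0000 cont=2.0063 V=2.0063[hold]; j=5 S=162.3189 intr=0.0000 cont=0.0000 V=0.0000[hold]; j=6 S=184.5786 intr=0.0000 cont=0.0000 V=0.0000[hold]; j=7 S=209.8909 intr=0.0000 cont=0.0000 V=0.0000[hold]  S*(7)=125.5292
k=6: j=0 S=91.0362 intr=47.2638 cont=46.1933 V=47.2638[EX]; j=1 S=103.5205 intr=34.7795 cont=33.7090 V=34.7795[EX]; j=2 S=117.7168 intr=20.5832 cont=19.5126 V=20.5832[EX]; j=3 S=133.8600 intr=4.4400 cont=6.8550 V=6.8550[hold]; j=4 S=152.2170 intr=0.0000 cont=0.9066 V=0.9066[hold]; j=5 S=173.0913 intr=0.0000 cont=0.0000 V=0.0000[hold]; j=6 S=196.8283 intr=0.0000 cont=0.0000 V=0.0000[hold]  S*(6)=117.7168
k=5: j=0 S=97.0779 intr=41.2221 cont=40.1516 V=41.2221[EX]; j=1 S=110.3907 intr=27.9093 cont=26.8388 V=27.9093[EX]; j=2 S=125.5292 intr=12.7708 cont=13.0053 V=13.0053[hold]; j=3 S=142.7437 intr=0.0000 cont=3.5875 V=3.5875[hold]; j=4 S=162.3189 intr=0.0000 cont=0.4097 V=0.4097[hold]; j=5 S=184.5786 intr=0.0000 cont=0.0000 V=0.0000[hold]  S*(5)=110.3907
k=4: j=0 S=103.5205 intr=34.7795 cont=33.7090 V=34.7795[EX]; j=1 S=117.7168 intr=20.5832 cont=19.6393 V=20.5832[EX]; j=2 S=133.8600 intr=4.4400 cont=7.8153 V=7.8153[hold]; j=3 S=152.2170 intr=0.0000 cont=1.8425 V=1.8425[hold]; j=4 S=173.0913 intr=0.0000 cont=0.1851 V=0.1851[hold]  S*(4)=117.7168
k=3: j=0 S=110.3907 intr=27.9093 cont=26.8388 V=27.9093[EX]; j=1 S=125.5292 intr=12.7708 cont=13.5243 V=13.5243[hold]; j=2 S=142.7437 intr=0.0000 cont=4.5272 V=4.5272[hold]; j=3 S=162.3189 intr=0.0000 cont=0.9326 V=0.9326[hold]  S*(3)=110.3907
k=2: j=0 S=117.7168 intr=20.5832 cont=19.9198 V=20.5832[EX]; j=1 S=133.8600 intr=4.4400 cont=8.5577 V=8.5577[hold]; j=2 S=152.2170 intr=0.0000 cont=2.5497 V=2.5497[hold]  S*(2)=117.7168
k=1: j=0 S=125.5292 intr=12.7708 cont=13.9254 V=13.9254[hold]; j=1 S=142.7437 intr=0.0000 cont=5.2448 V=5.2448[hold]  S*(1)=-
k=0: j=0 S=133.8600 intr=4.4400 cont=9.1267 V=9.1267[hold]  S*(0)=-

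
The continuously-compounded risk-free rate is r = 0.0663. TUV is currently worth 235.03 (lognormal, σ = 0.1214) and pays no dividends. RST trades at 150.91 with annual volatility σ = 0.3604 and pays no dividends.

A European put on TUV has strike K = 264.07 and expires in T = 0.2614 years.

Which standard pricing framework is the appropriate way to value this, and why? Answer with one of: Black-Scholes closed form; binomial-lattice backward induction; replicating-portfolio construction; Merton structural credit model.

Key observation: with TUV following a GBM at constant σ and r, the European put struck at 264.07 prices in closed form — nothing here needs a stepwise model or a balance sheet.

framework: Black-Scholes closed form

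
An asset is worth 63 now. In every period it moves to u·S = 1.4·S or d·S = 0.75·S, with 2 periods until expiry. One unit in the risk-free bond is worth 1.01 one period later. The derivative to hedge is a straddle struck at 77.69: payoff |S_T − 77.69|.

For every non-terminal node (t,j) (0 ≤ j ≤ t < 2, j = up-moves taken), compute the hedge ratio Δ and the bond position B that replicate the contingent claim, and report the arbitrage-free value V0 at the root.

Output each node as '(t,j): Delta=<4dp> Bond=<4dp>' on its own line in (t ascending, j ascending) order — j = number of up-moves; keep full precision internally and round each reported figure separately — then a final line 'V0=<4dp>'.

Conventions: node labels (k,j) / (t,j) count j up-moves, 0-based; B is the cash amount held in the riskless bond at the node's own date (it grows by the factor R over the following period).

(0,0): Delta=-0.1143 Bond=34.7243
(1,0): Delta=-1.0000 Bond=76.9208
(1,1): Delta=0.5974 Bond=-27.7022
V0=27.5233

No-arbitrage ⇒ martingale measure with p* = (R−d)/(u−d) = 0.4000.
Payoffs at expiry: V(2,0)=42.2525, V(2,1)=11.5400, V(2,2)=45.7900
Node (1,0) S=47.2500: V=(p*·11.5400+(1−p*)·42.2525)/1.01=29.6708; Δ=(11.5400−42.2525)/(66.1500−35.4375)=-1.0000; B=V−Δ·S=76.9208
Node (1,1) S=88.2000: V=(p*·45.7900+(1−p*)·11.5400)/1.01=24.9901; Δ=(45.7900−11.5400)/(123.4800−66.1500)=0.5974; B=V−Δ·S=-27.7022
Node (0,0) S=63.0000: V=(p*·24.9901+(1−p*)·29.6708)/1.01=27.5233; Δ=(24.9901−29.6708)/(88.2000−47.2500)=-0.1143; B=V−Δ·S=34.7243
Sanity check at the root: Δ(0,0)·S0 + B(0,0) reproduces V0 = 27.5233.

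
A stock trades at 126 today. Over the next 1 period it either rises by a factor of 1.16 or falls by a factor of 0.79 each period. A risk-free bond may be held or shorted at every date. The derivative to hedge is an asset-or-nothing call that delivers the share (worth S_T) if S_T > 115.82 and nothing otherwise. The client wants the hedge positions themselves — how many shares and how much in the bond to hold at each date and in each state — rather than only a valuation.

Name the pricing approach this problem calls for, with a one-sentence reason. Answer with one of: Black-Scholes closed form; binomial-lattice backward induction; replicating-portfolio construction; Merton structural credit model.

Key observation: the task asks for the hedge itself — share and bond holdings at every node of the 1-period tree on spot 126 with factors 1.16/0.79 — which is exactly what the replicating-portfolio construction produces.

framework: replicating-portfolio construction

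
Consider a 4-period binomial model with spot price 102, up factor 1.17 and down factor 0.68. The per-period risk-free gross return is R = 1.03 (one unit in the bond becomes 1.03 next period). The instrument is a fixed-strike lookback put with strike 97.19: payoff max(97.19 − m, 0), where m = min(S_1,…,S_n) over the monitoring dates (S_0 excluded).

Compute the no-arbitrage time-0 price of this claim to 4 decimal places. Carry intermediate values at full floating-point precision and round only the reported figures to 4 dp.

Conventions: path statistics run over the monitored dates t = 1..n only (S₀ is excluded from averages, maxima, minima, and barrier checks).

With p* = (R−d)/(u−d) = 0.7143, sum probability × payoff across the paths and divide by R^4.
Enumerate all 2^4 = 16 price paths (U = up ×1.17, D = down ×0.68); each path with k up-moves has probability p*^k·(1−p*)^(4−k).
DDDD: m=21.8090, payoff=75.3810, prob=0.006664
UDDD: m=37.5243, payoff=59.6657, prob=0.016660
DUDD: m=37.5243, payoff=59.6657, prob=0.016660
UUDD: m=64.5639, payoff=32.6261, prob=0.041649
DDUD: m=37.5243, payoff=59.6657, prob=0.016660
UDUD: m=64.5639, payoff=32.6261, prob=0.041649
DUUD: m=64.5639, payoff=32.6261, prob=0.041649
UUUD: m=111.0879, payoff=0.0000, prob=0.104123
DDDU: m=32.0721, payoff=65.1179, prob=0.016660
UDDU: m=55.1828, payoff=42.0072, prob=0.041649
DUDU: m=55.1828, payoff=42.0072, prob=0.041649
UUDU: m=94.9469, payoff=2.2431, prob=0.104123
DDUU: m=47.1648, payoff=50.0252, prob=0.041649
UDUU: m=81.1512, payoff=16.0388, prob=0.104123
DUUU: m=69.3600, payoff=27.8300, prob=0.104123
UUUU: m=119.3400, payoff=0.0000, prob=0.260308
Price = Σ prob·payoff / R^4 = 19.029762 / 1.125509 = 16.9077

price = 16.9077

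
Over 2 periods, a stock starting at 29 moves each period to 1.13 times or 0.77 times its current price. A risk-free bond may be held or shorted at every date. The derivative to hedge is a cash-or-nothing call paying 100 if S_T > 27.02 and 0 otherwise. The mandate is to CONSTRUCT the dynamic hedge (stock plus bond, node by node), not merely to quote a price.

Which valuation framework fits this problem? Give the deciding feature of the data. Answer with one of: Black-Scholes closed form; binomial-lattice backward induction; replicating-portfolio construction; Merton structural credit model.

framework: replicating-portfolio construction

Key observation: what is demanded is not a single number but the (Δ, B) position at each node of the 1.13/0.77 tree starting at 29; constructing those positions is the replicating-portfolio method.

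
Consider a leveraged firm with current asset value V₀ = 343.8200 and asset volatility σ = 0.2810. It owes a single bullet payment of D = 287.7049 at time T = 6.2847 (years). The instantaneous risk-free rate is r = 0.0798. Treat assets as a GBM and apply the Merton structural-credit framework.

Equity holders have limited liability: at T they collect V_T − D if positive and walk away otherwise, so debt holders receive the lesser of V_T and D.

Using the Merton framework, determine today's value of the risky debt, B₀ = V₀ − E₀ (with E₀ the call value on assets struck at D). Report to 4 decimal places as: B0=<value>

B0=159.4693

Apply the equity-as-call identities (strike 287.7049, horizon 6.2847 years):
d₁ = [ln(V₀/D) + (r + σ²/2)T] / (σ√T)
   = [ln(343.8200/287.7049) + (0.0798 + 0.5·0.2810²)·6.2847] / (0.2810·√6.2847)
   = [0.178183 + 0.749642] / 0.704447 = 1.317096
d₂ = d₁ − σ√T = 1.317096 − 0.704447 = 0.612649
N(d₁) = 0.906097,  N(d₂) = 0.729946,  e^(−rT) = 0.605610
E₀ = V₀·N(d₁) − D·e^(−rT)·N(d₂)
   = 343.8200·0.906097 − 287.7049·0.605610·0.729946 = 184.350682
B₀ = V₀ − E₀ = 343.8200 − 184.350682 = 159.469318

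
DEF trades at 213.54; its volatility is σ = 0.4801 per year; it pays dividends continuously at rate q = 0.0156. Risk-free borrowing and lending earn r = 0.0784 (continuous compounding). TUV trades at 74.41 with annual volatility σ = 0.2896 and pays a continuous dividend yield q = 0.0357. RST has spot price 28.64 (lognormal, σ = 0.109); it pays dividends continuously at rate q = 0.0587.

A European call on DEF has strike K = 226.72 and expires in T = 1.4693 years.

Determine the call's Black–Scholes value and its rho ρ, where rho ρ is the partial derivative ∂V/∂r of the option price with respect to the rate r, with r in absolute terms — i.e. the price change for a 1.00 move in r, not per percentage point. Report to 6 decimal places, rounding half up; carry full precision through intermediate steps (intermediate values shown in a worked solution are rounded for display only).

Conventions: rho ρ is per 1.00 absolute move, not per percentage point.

σ√T = 0.4801·√1.4693 = 0.581952
d₁ = (ln(S/K) + (r−q+σ²/2)T) / (σ√T) = (ln(213.54/226.72) + (0.0784−0.0156+0.4801²/2)·1.4693) / 0.581952 = (-0.059892 + 0.261606) / 0.581952 = 0.346617
d₂ = d₁ − σ√T = 0.346617 − 0.581952 = -0.235335
e^{−rT} = 0.891194
e^{−qT} = 0.977340
N(d₁) = 0.635560,  N(d₂) = 0.406974
Call price V = S·e^{−qT}·N(d₁) − K·e^{−rT}·N(d₂) = 132.642165 − 82.229804 = 50.412361
ρ = K·T·e^{−rT}·N(d₂) = 120.820251

price = 50.412361
ρ = 120.820251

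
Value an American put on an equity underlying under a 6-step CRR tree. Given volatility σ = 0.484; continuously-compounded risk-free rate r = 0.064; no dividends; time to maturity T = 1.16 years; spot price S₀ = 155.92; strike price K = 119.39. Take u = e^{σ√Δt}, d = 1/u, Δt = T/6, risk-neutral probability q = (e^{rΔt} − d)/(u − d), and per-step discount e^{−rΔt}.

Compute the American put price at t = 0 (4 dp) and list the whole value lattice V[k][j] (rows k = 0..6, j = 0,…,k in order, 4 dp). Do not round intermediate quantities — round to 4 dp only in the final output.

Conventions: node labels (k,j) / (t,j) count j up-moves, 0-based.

Δt=0.19333, u=1.23715, d=0.80831, q=0.47603, disc=e^(-rΔt)=0.98770
k=6 terminal: V=max(K-S,0) → 75.9029 52.8309 17.5181 0.0000 0.0000 0.0000 0.0000
k=5: j=0 S=53.8002 intr=65.5898 cont=64.1217 V=65.5898[EX]; j=1 S=82.3438 intr=37.0462 cont=35.5780 V=37.0462[EX]; j=2 S=126.0312 intr=0.0000 cont=9.0661 V=9.0661[hold]; j=3 S=192.8970 intr=0.0000 cont=0.0000 V=0.0000[hold]; j=4 S=295.2383 intr=0.0000 cont=0.0000 V=0.0000[hold]; j=5 S=451.8768 intr=0.0000 cont=0.0000 V=0.0000[hold]
k=4: j=0 S=66.5591 intr=52.8309 cont=51.3628 V=52.8309[EX]; j=1 S=101.8719 intr=17.5181 cont=23.4351 V=23.4351[hold]; j=2 S=155.9200 intr=0.0000 cont=4.6920 V=4.6920[hold]; j=3 S=238.6432 intr=0.0000 cont=0.0000 V=0.0000[hold]; j=4 S=365.2552 intr=0.0000 cont=0.0000 V=0.0000[hold]
k=3: j=0 S=82.3438 intr=37.0462 cont=38.3601 V=38.3601[hold]; j=1 S=126.0312 intr=0.0000 cont=14.3344 V=14.3344[hold]; j=2 S=192.8970 intr=0.0000 cont=2.4282 V=2.4282[hold]; j=3 S=295.2383 intr=0.0000 cont=0.0000 V=0.0000[hold]
k=2: j=0 S=101.8719 intr=17.5181 cont=26.5921 V=26.5921[hold]; j=1 S=155.9200 intr=0.0000 cont=8.5601 V=8.5601[hold]; j=2 S=238.6432 intr=0.0000 cont=1.2567 V=1.2567[hold]
k=1: j=0 S=126.0312 intr=0.0000 cont=17.7869 V=17.7869[hold]; j=1 S=192.8970 intr=0.0000 cont=5.0210 V=5.0210[hold]
k=0: j=0 S=155.9200 intr=0.0000 cont=11.5660 V=11.5660[hold]

price = 11.5660
tree:
11.5660
17.7869 5.0210
26.5921 8.5601 1.2567
38.3601 14.3344 2.4282 0.0000
52.8309 23.4351 4.6920 0.0000 0.0000
65.5898 37.0462 9.0661 0.0000 0.0000 0.0000
75.9029 52.8309 17.5181 0.0000 0.0000 0.0000 0.0000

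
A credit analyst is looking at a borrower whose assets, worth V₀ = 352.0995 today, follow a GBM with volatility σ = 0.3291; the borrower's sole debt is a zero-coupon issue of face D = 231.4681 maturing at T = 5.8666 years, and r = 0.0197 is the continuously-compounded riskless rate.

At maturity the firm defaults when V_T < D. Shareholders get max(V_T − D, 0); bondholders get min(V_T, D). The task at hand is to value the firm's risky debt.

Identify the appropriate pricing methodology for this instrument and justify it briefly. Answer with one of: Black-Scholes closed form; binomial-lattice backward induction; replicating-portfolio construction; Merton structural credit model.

Key observation: assets follow a GBM and default happens iff V_T < 231.4681; valuing claims on that split (equity as a call, risky debt as the residual) is the structural model's definition.

framework: Merton structural credit model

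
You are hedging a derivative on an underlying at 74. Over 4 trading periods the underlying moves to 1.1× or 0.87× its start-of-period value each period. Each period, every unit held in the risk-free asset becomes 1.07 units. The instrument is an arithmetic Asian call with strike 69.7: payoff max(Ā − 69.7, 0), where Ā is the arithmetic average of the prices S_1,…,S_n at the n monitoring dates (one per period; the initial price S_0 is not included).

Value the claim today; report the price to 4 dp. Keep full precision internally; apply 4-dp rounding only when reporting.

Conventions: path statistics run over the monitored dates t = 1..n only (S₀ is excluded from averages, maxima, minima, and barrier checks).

Under the martingale measure an up-move has probability p* = 0.8696; value the claim as the probability-weighted average of per-path payoffs, discounted 4 periods at R = 1.07.
Enumerate all 2^4 = 16 price paths (U = up ×1.1, D = down ×0.87); each path with k up-moves has probability p*^k·(1−p*)^(4−k).
DDDD: Ā=52.8786, payoff=0.0000, prob=0.000289
UDDD: Ā=66.8580, payoff=0.0000, prob=0.001930
DUDD: Ā=62.6030, payoff=0.0000, prob=0.001930
UUDD: Ā=79.1532, payoff=9.4532, prob=0.012864
DDUD: Ā=58.9011, payoff=0.0000, prob=0.001930
UDUD: Ā=74.4727, payoff=4.7727, prob=0.012864
DUUD: Ā=70.2177, payoff=0.5177, prob=0.012864
UUUD: Ā=88.7809, payoff=19.0809, prob=0.085763
DDDU: Ā=55.6805, payoff=0.0000, prob=0.001930
UDDU: Ā=70.4006, payoff=0.7006, prob=0.012864
DUDU: Ā=66.1456, payoff=0.0000, prob=0.012864
UUDU: Ā=83.6324, payoff=13.9324, prob=0.085763
DDUU: Ā=62.4438, payoff=0.0000, prob=0.012864
UDUU: Ā=78.9519, payoff=9.2519, prob=0.085763
DUUU: Ā=74.6969, payoff=4.9969, prob=0.085763
UUUU: Ā=94.4444, payoff=24.7444, prob=0.571753
Price = Σ prob·payoff / R^4 = 18.399684 / 1.310796 = 14.0370

price = 14.0370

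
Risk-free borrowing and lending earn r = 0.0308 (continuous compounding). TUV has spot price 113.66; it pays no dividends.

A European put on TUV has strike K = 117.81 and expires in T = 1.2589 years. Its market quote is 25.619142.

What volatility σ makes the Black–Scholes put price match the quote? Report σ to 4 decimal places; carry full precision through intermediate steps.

sigma = 0.5146

At σ = 0.5146 the Black–Scholes value reproduces the quote:
σ√T = 0.5146·√1.2589 = 0.577385
d₁ = (ln(S/K) + (r+σ²/2)T) / (σ√T) = (ln(113.66/117.81) + (0.0308+0.5146²/2)·1.2589) / 0.577385 = (-0.035862 + 0.205461) / 0.577385 = 0.293737
d₂ = d₁ − σ√T = 0.293737 − 0.577385 = -0.283648
e^{−rT} = 0.961968
N(−d₁) = 0.384480,  N(−d₂) = 0.611660
V = K·e^{−rT}·N(−d₂) − S·N(−d₁) = 69.319087 − 43.699945 = 25.619142 (the quoted price), and the Black–Scholes price is strictly increasing in σ, so σ is unique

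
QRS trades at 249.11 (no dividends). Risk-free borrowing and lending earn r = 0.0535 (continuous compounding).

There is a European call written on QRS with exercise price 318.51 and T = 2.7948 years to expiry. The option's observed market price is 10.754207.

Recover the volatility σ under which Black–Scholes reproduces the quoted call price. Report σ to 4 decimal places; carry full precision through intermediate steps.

sigma = 0.1205

At σ = 0.1205 the Black–Scholes value reproduces the quote:
σ√T = 0.1205·√2.7948 = 0.201448
d₁ = (ln(S/K) + (r+σ²/2)T) / (σ√T) = (ln(249.11/318.51) + (0.0535+0.1205²/2)·2.7948) / 0.201448 = (-0.245759 + 0.169812) / 0.201448 = -0.377005
d₂ = d₁ − σ√T = -0.377005 − 0.201448 = -0.578453
e^{−rT} = 0.861120
N(d₁) = 0.353085,  N(d₂) = 0.281479
V = S·N(d₁) − K·e^{−rT}·N(d₂) = 87.956944 − 77.202737 = 10.754207 (the observed quote) — the price is monotone increasing in volatility, hence this σ is the only solution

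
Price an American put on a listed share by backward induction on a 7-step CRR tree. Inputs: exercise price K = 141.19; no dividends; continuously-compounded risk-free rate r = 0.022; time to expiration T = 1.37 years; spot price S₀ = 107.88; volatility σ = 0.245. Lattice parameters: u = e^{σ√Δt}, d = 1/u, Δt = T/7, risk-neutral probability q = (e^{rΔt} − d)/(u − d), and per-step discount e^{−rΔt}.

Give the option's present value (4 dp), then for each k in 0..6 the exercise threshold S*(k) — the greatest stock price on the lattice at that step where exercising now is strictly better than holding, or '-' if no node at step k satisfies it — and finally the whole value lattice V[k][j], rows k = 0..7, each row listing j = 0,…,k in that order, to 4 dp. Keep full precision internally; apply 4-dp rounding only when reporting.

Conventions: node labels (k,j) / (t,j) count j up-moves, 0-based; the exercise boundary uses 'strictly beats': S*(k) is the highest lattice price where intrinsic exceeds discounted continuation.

price = 34.6813
boundary = - 96.7986 86.8555 96.7986 107.8800 96.7986 107.8800
tree:
34.6813
44.3914 24.9910
54.3345 33.9817 15.9563
63.2563 44.3914 23.5652 8.2647
71.2616 54.3345 33.3100 13.7419 2.6998
78.4447 63.2563 44.3914 22.0164 5.3458 0.0000
84.8898 71.2616 54.3345 33.3100 10.5853 0.0000 0.0000
90.6730 78.4447 63.2563 44.3914 20.9600 0.0000 0.0000 0.0000

params: Δt=0.19571 u=1.11448 d=0.89728 q=0.49280 e^(-rΔt)=0.99570
t_7 payoffs: 90.6730 78.4447 63.2563 44.3914 20.9600 0.0000 0.0000 0.0000
t_6: node(6,0) S=56.3002 payoff=84.8898 vs cont=84.2832 → 84.8898 [stop]  node(6,1) S=69.9284 payoff=71.2616 vs cont=70.6550 → 71.2616 [stop]  node(6,2) S=86.8555 payoff=54.3345 vs cont=53.7279 → 54.3345 [stop]  node(6,3) S=107.8800 payoff=33.3100 vs cont=32.7034 → 33.3100 [stop]  node(6,4) S=133.9938 payoff=7.1962 vs cont=10.5853 → 10.5853 [wait]  node(6,5) S=166.4288 payoff=0.0000 vs cont=0.0000 → 0.0000 [wait]  node(6,6) S=206.7151 payoff=0.0000 vs cont=0.0000 → 0.0000 [wait]  ⇒ S*(6)=107.8800
t_5: node(5,0) S=62.7453 payoff=78.4447 vs cont=77.8380 → 78.4447 [stop]  node(5,1) S=77.9337 payoff=63.2563 vs cont=62.6497 → 63.2563 [stop]  node(5,2) S=96.7986 payoff=44.3914 vs cont=43.7848 → 44.3914 [stop]  node(5,3) S=120.2300 payoff=20.9600 vs cont=22.0164 → 22.0164 [wait]  node(5,4) S=149.3333 payoff=0.0000 vs cont=5.3458 → 5.3458 [wait]  node(5,5) S=185.4814 payoff=0.0000 vs cont=0.0000 → 0.0000 [wait]  ⇒ S*(5)=96.7986
t_4: node(4,0) S=69.9284 payoff=71.2616 vs cont=70.6550 → 71.2616 [stop]  node(4,1) S=86.8555 payoff=54.3345 vs cont=53.7279 → 54.3345 [stop]  node(4,2) S=107.8800 payoff=33.3100 vs cont=33.2217 → 33.3100 [stop]  node(4,3) S=133.9938 payoff=7.1962 vs cont=13.7419 → 13.7419 [wait]  node(4,4) S=166.4288 payoff=0.0000 vs cont=2.6998 → 2.6998 [wait]  ⇒ S*(4)=107.8800
t_3: node(3,0) S=77.9337 payoff=63.2563 vs cont=62.6497 → 63.2563 [stop]  node(3,1) S=96.7986 payoff=44.3914 vs cont=43.7848 → 44.3914 [stop]  node(3,2) S=120.2300 payoff=20.9600 vs cont=23.5652 → 23.5652 [wait]  node(3,3) S=149.3333 payoff=0.0000 vs cont=8.2647 → 8.2647 [wait]  ⇒ S*(3)=96.7986
t_2: node(2,0) S=86.8555 payoff=54.3345 vs cont=53.7279 → 54.3345 [stop]  node(2,1) S=107.8800 payoff=33.3100 vs cont=33.9817 → 33.9817 [wait]  node(2,2) S=133.9938 payoff=7.1962 vs cont=15.9563 → 15.9563 [wait]  ⇒ S*(2)=86.8555
t_1: node(1,0) S=96.7986 payoff=44.3914 vs cont=44.1144 → 44.3914 [stop]  node(1,1) S=120.2300 payoff=20.9600 vs cont=24.9910 → 24.9910 [wait]  ⇒ S*(1)=96.7986
t_0: node(0,0) S=107.8800 payoff=33.3100 vs cont=34.6813 → 34.6813 [wait]  ⇒ S*(0)=-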